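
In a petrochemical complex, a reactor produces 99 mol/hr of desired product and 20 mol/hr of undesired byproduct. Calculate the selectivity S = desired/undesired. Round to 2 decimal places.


S = desired product rate / undesired product rate
S = 99 / 20
S = 4.95


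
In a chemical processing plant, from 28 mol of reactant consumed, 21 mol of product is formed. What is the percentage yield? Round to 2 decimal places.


Yield = (moles product / moles consumed) * 100%
Yield = (21 / 28) * 100
Yield = 0.75 * 100
Yield = 75.00%


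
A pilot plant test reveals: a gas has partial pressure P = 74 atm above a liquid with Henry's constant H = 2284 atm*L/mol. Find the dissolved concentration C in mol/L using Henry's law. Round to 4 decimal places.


C = P / H
C = 74 / 2284
C = 0.0324 mol/L


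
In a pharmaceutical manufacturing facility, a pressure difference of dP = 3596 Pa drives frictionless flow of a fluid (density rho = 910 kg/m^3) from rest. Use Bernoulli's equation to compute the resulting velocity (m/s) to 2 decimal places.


v = sqrt(2*dP/rho)
v = sqrt(2*3596/910)
v = sqrt(7.903297)
v = 2.81 m/s


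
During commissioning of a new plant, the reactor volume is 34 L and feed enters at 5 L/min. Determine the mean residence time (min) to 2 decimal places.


tau = V / v0
tau = 34 / 5
tau = 6.80 min


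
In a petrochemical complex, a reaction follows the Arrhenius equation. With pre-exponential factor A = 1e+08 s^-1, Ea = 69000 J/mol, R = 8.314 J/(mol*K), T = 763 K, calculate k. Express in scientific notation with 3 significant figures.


k = A * exp(-Ea/(R*T))
k = 1e+08 * exp(-69000 / (8.314 * 763))
k = 1e+08 * exp(-10.877135)
k = 1.89e+03


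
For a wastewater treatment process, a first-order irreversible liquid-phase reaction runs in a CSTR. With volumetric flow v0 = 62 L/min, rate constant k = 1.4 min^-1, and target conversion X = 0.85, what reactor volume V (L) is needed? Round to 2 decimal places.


V = v0 * X / (k * (1 - X))
V = 62 * 0.85 / (1.4 * (1 - 0.85))
V = 52.7 / (1.4 * 0.15)
V = 52.7 / 0.21
V = 250.95 L


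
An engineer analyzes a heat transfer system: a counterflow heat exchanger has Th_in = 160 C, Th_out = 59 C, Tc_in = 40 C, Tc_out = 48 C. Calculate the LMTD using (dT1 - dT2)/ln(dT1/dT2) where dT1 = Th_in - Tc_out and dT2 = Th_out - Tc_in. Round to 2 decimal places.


dT1 = Th_in - Tc_out = 160 - 48 = 112
dT2 = Th_out - Tc_in = 59 - 40 = 19
LMTD = (dT1 - dT2) / ln(dT1/dT2)
LMTD = (112 - 19) / ln(112/19)
LMTD = 52.42 K


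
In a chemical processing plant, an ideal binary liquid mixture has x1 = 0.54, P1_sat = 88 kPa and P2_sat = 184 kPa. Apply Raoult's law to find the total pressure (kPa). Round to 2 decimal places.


P = x1*P1_sat + x2*P2_sat
x2 = 1 - x1 = 1 - 0.54 = 0.46
P = 0.54*88 + 0.46*184
P = 47.52 + 84.64
P = 132.16 kPa


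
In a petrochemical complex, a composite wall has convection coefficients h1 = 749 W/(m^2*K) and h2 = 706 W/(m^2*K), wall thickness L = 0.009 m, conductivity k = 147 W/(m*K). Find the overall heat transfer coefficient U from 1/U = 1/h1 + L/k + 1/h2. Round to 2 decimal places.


1/U = 1/h1 + L/k + 1/h2
1/U = 1/749 + 0.009/147 + 1/706
1/U = 0.0013351135 + 6.12245e-05 + 0.0014164306
1/U = 0.0028127686
U = 355.52 W/(m^2*K)


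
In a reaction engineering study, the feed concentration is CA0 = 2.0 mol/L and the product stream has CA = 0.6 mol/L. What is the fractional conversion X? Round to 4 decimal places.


X = (CA0 - CA) / CA0
X = (2.0 - 0.6) / 2.0
X = 1.4 / 2.0
X = 0.7000


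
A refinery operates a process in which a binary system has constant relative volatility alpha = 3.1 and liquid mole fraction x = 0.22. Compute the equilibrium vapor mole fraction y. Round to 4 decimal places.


y = alpha*x / (1 + (alpha-1)*x)
y = 3.1*0.22 / (1 + (3.1-1)*0.22)
y = 0.682 / (1 + 0.462)
y = 0.682 / 1.462
y = 0.4665


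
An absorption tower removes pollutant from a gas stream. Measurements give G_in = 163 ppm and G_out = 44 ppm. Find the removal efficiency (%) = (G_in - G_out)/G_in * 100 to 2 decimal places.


Efficiency = (G_in - G_out) / G_in * 100%
Efficiency = (163 - 44) / 163 * 100
Efficiency = 119 / 163 * 100
Efficiency = 73.01%


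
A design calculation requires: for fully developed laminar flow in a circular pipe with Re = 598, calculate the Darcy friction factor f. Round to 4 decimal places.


f = 64 / Re
f = 64 / 598
f = 0.1070


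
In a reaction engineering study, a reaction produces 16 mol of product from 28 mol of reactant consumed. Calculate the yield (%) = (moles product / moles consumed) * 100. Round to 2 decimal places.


Yield = (moles product / moles consumed) * 100%
Yield = (16 / 28) * 100
Yield = 0.5714 * 100
Yield = 57.14%


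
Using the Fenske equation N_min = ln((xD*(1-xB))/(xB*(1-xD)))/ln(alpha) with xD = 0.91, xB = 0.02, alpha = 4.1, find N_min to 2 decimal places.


N_min = ln((xD*(1-xB))/(xB*(1-xD))) / ln(alpha)
Numerator inside ln: 0.8918 / 0.0018 = 495.444444
ln(495.444444) = 6.205455
ln(alpha) = ln(4.1) = 1.410987
N_min = 6.205455 / 1.410987 = 4.40


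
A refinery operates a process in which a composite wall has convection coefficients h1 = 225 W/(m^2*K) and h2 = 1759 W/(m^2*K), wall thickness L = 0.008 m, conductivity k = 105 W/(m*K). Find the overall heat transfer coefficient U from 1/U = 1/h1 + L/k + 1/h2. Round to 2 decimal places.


1/U = 1/h1 + L/k + 1/h2
1/U = 1/225 + 0.008/105 + 1/1759
1/U = 0.0044444444 + 7.61905e-05 + 0.0005685048
1/U = 0.0050891397
U = 196.50 W/(m^2*K)


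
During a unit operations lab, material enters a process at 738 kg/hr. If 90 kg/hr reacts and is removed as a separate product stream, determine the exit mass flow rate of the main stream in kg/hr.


Steady-state mass balance on the main outlet: F_out = F_in - F_removed
F_out = 738 - 90
F_out = 648 kg/hr


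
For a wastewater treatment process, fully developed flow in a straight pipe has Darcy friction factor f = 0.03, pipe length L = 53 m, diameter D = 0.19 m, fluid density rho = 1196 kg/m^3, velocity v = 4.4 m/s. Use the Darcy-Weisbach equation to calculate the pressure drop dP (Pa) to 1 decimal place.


dP = f * (L/D) * (rho*v^2/2)
dP = 0.03 * (53/0.19) * (1196*4.4^2/2)
L/D = 278.94736842
rho*v^2/2 = 1196*19.36/2 = 11577.28
dP = 0.03 * 278.94736842 * 11577.28
dP = 96883.6 Pa


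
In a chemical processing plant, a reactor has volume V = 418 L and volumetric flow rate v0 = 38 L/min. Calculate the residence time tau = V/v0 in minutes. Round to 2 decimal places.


tau = V / v0
tau = 418 / 38
tau = 11.00 min


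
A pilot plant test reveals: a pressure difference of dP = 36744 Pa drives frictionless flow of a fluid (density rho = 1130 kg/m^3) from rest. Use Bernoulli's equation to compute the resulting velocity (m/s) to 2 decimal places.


v = sqrt(2*dP/rho)
v = sqrt(2*36744/1130)
v = sqrt(65.033628)
v = 8.06 m/s


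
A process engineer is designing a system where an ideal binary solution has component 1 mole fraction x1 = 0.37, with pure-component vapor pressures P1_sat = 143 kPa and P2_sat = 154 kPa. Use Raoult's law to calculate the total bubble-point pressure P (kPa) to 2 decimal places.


P = x1*P1_sat + x2*P2_sat
x2 = 1 - x1 = 1 - 0.37 = 0.63
P = 0.37*143 + 0.63*154
P = 52.91 + 97.02
P = 149.93 kPa


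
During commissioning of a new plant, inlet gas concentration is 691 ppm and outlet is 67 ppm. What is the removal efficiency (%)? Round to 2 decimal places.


Efficiency = (G_in - G_out) / G_in * 100%
Efficiency = (691 - 67) / 691 * 100
Efficiency = 624 / 691 * 100
Efficiency = 90.30%


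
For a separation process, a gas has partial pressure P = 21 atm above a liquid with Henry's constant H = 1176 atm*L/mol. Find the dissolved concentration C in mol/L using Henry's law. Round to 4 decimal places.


C = P / H
C = 21 / 1176
C = 0.0179 mol/L


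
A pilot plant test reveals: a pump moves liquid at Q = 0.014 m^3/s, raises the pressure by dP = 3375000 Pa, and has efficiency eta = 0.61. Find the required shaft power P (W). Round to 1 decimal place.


P = Q * dP / eta
P = 0.014 * 3375000 / 0.61
P = 47250.0 / 0.61
P = 77459.0 W


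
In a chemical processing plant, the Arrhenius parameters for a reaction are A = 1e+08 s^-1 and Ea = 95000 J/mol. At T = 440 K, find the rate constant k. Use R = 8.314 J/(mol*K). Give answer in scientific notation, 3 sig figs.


k = A * exp(-Ea/(R*T))
k = 1e+08 * exp(-95000 / (8.314 * 440))
k = 1e+08 * exp(-25.96934)
k = 5.27e-04


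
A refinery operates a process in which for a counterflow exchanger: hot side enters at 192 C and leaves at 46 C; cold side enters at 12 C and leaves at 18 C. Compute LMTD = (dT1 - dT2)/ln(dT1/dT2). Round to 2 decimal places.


dT1 = Th_in - Tc_out = 192 - 18 = 174
dT2 = Th_out - Tc_in = 46 - 12 = 34
LMTD = (dT1 - dT2) / ln(dT1/dT2)
LMTD = (174 - 34) / ln(174/34)
LMTD = 85.75 K


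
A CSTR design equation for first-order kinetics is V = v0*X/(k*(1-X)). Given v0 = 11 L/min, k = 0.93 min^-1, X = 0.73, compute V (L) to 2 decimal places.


V = v0 * X / (k * (1 - X))
V = 11 * 0.73 / (0.93 * (1 - 0.73))
V = 8.03 / (0.93 * 0.27)
V = 8.03 / 0.2511
V = 31.98 L


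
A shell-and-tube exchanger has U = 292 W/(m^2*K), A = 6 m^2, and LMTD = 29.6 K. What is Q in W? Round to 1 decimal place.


Q = U * A * LMTD
Q = 292 * 6 * 29.6
Q = 51859.2 W


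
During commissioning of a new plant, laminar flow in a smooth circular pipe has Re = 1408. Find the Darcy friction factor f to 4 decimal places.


f = 64 / Re
f = 64 / 1408
f = 0.0455


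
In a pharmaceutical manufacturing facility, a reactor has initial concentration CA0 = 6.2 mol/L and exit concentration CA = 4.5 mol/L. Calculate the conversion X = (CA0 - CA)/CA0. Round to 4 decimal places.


X = (CA0 - CA) / CA0
X = (6.2 - 4.5) / 6.2
X = 1.7 / 6.2
X = 0.2742


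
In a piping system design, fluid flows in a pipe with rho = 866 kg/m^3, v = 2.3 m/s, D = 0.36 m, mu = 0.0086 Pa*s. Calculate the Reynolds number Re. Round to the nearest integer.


Re = rho * v * D / mu
Re = 866 * 2.3 * 0.36 / 0.0086
Re = 717.048 / 0.0086
Re = 83378


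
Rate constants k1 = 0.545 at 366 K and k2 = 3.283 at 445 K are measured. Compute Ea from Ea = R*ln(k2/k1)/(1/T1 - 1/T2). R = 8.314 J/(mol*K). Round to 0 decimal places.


Ea = R * ln(k2/k1) / (1/T1 - 1/T2)
ln(k2/k1) = ln(3.283/0.545) = 1.7957271
1/T1 - 1/T2 = 1/366 - 1/445 = 0.000485049426
Ea = 8.314 * 1.7957271 / 0.000485049426
Ea = 30780 J/mol


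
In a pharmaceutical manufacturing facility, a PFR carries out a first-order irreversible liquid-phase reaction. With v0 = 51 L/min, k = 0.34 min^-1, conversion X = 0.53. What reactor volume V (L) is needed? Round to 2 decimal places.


V = (v0/k) * ln(1/(1-X))
V = (51/0.34) * ln(1/(1-0.53))
V = 150.0 * ln(2.12766)
V = 150.0 * 0.755023
V = 113.25 L


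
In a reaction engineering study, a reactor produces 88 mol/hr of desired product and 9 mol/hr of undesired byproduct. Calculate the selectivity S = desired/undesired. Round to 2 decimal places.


S = desired product rate / undesired product rate
S = 88 / 9
S = 9.78


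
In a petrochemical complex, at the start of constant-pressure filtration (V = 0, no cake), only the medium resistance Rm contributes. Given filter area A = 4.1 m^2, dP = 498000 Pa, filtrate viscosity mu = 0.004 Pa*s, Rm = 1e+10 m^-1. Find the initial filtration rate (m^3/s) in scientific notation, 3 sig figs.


rate = A * dP / (mu * Rm)
rate = 4.1 * 498000 / (0.004 * 1e+10)
rate = 2041800.0 / 4.000e+07
rate = 5.10e-02 m^3/s


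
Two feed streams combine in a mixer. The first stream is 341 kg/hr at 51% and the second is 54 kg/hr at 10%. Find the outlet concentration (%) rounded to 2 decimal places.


Mass balance on solute: F1*x1 + F2*x2 = F3*x3
F3 = F1 + F2 = 341 + 54 = 395 kg/hr
x3 = (F1*x1 + F2*x2)/F3
x3 = (341*0.51 + 54*0.1) / 395
x3 = 45.39%


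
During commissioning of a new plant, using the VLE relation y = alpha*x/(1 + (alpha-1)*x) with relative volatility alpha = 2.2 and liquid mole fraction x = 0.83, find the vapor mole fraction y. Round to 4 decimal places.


y = alpha*x / (1 + (alpha-1)*x)
y = 2.2*0.83 / (1 + (2.2-1)*0.83)
y = 1.826 / (1 + 0.996)
y = 1.826 / 1.996
y = 0.9148


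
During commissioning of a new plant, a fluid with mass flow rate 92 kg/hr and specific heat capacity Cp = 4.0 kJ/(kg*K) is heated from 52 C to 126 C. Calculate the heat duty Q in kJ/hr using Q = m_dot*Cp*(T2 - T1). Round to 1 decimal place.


Q = m_dot * Cp * (T2 - T1)
Q = 92 * 4.0 * (126 - 52)
Q = 92 * 4.0 * 74
Q = 27232.0 kJ/hr


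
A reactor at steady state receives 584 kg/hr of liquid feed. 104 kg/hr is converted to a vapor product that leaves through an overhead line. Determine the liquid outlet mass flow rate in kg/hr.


Steady-state mass balance on the main outlet: F_out = F_in - F_removed
F_out = 584 - 104
F_out = 480 kg/hr


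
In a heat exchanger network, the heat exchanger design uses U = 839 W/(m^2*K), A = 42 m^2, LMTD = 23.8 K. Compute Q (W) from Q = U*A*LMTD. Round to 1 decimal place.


Q = U * A * LMTD
Q = 839 * 42 * 23.8
Q = 838664.4 W


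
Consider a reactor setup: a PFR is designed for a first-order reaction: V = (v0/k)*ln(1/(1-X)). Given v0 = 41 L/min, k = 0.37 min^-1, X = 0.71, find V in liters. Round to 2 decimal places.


V = (v0/k) * ln(1/(1-X))
V = (41/0.37) * ln(1/(1-0.71))
V = 110.810811 * ln(3.448276)
V = 110.810811 * 1.237874
V = 137.17 L


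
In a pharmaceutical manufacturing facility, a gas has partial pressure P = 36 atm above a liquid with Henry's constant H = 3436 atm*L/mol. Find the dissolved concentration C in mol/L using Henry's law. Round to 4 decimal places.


C = P / H
C = 36 / 3436
C = 0.0105 mol/L


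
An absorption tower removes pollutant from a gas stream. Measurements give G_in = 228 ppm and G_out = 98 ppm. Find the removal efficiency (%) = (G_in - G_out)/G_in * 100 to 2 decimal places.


Efficiency = (G_in - G_out) / G_in * 100%
Efficiency = (228 - 98) / 228 * 100
Efficiency = 130 / 228 * 100
Efficiency = 57.02%


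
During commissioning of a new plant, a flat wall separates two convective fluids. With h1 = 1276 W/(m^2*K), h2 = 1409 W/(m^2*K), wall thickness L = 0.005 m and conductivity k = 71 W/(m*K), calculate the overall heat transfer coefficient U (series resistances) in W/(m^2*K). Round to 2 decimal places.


1/U = 1/h1 + L/k + 1/h2
1/U = 1/1276 + 0.005/71 + 1/1409
1/U = 0.0007836991 + 7.04225e-05 + 0.0007097232
1/U = 0.0015638448
U = 639.45 W/(m^2*K)


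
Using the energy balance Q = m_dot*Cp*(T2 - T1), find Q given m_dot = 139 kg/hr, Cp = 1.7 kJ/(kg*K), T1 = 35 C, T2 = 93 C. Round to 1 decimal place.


Q = m_dot * Cp * (T2 - T1)
Q = 139 * 1.7 * (93 - 35)
Q = 139 * 1.7 * 58
Q = 13705.4 kJ/hr


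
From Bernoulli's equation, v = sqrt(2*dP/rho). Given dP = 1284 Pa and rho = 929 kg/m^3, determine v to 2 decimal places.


v = sqrt(2*dP/rho)
v = sqrt(2*1284/929)
v = sqrt(2.764263)
v = 1.66 m/s


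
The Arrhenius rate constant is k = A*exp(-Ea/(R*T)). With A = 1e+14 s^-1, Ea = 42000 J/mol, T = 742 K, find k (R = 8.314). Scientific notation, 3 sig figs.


k = A * exp(-Ea/(R*T))
k = 1e+14 * exp(-42000 / (8.314 * 742))
k = 1e+14 * exp(-6.808248)
k = 1.10e+11


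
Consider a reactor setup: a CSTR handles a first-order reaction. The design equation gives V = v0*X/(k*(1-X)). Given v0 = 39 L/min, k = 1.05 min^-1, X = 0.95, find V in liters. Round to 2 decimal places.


V = v0 * X / (k * (1 - X))
V = 39 * 0.95 / (1.05 * (1 - 0.95))
V = 37.05 / (1.05 * 0.05)
V = 37.05 / 0.0525
V = 705.71 L


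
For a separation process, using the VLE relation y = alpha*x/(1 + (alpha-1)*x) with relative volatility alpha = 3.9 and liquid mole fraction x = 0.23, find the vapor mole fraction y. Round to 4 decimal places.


y = alpha*x / (1 + (alpha-1)*x)
y = 3.9*0.23 / (1 + (3.9-1)*0.23)
y = 0.897 / (1 + 0.667)
y = 0.897 / 1.667
y = 0.5381


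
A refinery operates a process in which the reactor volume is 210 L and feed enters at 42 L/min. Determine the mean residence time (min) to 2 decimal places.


tau = V / v0
tau = 210 / 42
tau = 5.00 min


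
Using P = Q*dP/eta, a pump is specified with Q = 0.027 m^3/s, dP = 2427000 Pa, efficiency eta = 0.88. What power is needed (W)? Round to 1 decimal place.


P = Q * dP / eta
P = 0.027 * 2427000 / 0.88
P = 65529.0 / 0.88
P = 74464.8 W


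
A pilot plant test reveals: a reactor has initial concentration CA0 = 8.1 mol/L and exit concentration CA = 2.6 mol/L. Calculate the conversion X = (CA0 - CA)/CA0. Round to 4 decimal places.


X = (CA0 - CA) / CA0
X = (8.1 - 2.6) / 8.1
X = 5.5 / 8.1
X = 0.6790


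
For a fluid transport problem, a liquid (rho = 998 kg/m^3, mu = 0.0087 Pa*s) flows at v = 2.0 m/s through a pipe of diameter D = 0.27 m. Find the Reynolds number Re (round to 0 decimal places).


Re = rho * v * D / mu
Re = 998 * 2.0 * 0.27 / 0.0087
Re = 538.92 / 0.0087
Re = 61945


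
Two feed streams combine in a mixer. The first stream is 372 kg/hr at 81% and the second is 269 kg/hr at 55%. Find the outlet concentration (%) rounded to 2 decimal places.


Mass balance on solute: F1*x1 + F2*x2 = F3*x3
F3 = F1 + F2 = 372 + 269 = 641 kg/hr
x3 = (F1*x1 + F2*x2)/F3
x3 = (372*0.81 + 269*0.55) / 641
x3 = 70.09%


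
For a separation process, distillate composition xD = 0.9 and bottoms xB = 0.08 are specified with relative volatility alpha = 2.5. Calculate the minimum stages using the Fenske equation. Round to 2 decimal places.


N_min = ln((xD*(1-xB))/(xB*(1-xD))) / ln(alpha)
Numerator inside ln: 0.828 / 0.008 = 103.5
ln(103.5) = 4.639572
ln(alpha) = ln(2.5) = 0.916291
N_min = 4.639572 / 0.916291 = 5.06


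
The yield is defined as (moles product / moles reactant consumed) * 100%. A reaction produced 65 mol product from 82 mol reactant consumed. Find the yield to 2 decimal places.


Yield = (moles product / moles consumed) * 100%
Yield = (65 / 82) * 100
Yield = 0.7927 * 100
Yield = 79.27%


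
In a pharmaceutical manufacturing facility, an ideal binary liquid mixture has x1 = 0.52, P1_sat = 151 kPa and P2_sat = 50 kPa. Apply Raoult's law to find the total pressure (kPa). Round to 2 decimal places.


P = x1*P1_sat + x2*P2_sat
x2 = 1 - x1 = 1 - 0.52 = 0.48
P = 0.52*151 + 0.48*50
P = 78.52 + 24.0
P = 102.52 kPa


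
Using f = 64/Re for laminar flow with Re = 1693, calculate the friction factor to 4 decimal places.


f = 64 / Re
f = 64 / 1693
f = 0.0378


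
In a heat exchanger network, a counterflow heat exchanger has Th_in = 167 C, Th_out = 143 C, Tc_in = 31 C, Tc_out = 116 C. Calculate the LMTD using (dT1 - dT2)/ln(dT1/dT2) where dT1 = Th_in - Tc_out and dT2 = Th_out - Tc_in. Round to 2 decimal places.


dT1 = Th_in - Tc_out = 167 - 116 = 51
dT2 = Th_out - Tc_in = 143 - 31 = 112
LMTD = (dT1 - dT2) / ln(dT1/dT2)
LMTD = (51 - 112) / ln(51/112)
LMTD = 77.54 K


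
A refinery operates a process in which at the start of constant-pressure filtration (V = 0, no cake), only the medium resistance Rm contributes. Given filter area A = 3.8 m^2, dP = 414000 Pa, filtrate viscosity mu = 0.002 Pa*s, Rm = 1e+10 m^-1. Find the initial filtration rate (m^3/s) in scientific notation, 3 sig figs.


rate = A * dP / (mu * Rm)
rate = 3.8 * 414000 / (0.002 * 1e+10)
rate = 1573200.0 / 2.000e+07
rate = 7.87e-02 m^3/s


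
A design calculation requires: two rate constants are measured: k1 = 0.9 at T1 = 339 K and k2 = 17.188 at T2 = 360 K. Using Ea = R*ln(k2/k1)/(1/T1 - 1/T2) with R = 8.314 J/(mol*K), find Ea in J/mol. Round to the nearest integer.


Ea = R * ln(k2/k1) / (1/T1 - 1/T2)
ln(k2/k1) = ln(17.188/0.9) = 2.949572
1/T1 - 1/T2 = 1/339 - 1/360 = 0.00017207473
Ea = 8.314 * 2.949572 / 0.00017207473
Ea = 142512 J/mol


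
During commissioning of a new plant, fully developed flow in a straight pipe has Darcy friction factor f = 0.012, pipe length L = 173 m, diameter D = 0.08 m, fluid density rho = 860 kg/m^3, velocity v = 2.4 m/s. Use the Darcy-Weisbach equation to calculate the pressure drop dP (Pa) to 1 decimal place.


dP = f * (L/D) * (rho*v^2/2)
dP = 0.012 * (173/0.08) * (860*2.4^2/2)
L/D = 2162.5
rho*v^2/2 = 860*5.76/2 = 2476.8
dP = 0.012 * 2162.5 * 2476.8
dP = 64273.0 Pa


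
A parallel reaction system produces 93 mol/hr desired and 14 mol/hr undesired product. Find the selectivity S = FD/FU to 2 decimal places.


S = desired product rate / undesired product rate
S = 93 / 14
S = 6.64


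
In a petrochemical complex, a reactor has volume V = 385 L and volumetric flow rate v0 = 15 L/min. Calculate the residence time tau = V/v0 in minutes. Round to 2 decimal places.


tau = V / v0
tau = 385 / 15
tau = 25.67 min


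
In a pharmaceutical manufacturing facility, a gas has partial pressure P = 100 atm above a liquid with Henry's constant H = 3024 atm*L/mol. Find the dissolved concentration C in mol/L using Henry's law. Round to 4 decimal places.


C = P / H
C = 100 / 3024
C = 0.0331 mol/L


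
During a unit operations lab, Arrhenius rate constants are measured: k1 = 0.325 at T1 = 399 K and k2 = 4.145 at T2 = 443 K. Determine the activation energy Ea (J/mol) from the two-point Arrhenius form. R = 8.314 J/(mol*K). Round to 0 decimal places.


Ea = R * ln(k2/k1) / (1/T1 - 1/T2)
ln(k2/k1) = ln(4.145/0.325) = 2.5458329
1/T1 - 1/T2 = 1/399 - 1/443 = 0.000248929321
Ea = 8.314 * 2.5458329 / 0.000248929321
Ea = 85028 J/mol


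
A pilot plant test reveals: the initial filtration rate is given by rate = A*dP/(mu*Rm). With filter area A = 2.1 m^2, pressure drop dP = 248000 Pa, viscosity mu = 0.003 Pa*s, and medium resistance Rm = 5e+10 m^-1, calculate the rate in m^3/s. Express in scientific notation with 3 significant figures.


rate = A * dP / (mu * Rm)
rate = 2.1 * 248000 / (0.003 * 5e+10)
rate = 520800.0 / 1.500e+08
rate = 3.47e-03 m^3/s


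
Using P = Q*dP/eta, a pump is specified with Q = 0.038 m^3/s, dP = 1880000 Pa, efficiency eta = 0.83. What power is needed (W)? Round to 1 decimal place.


P = Q * dP / eta
P = 0.038 * 1880000 / 0.83
P = 71440.0 / 0.83
P = 86072.3 W


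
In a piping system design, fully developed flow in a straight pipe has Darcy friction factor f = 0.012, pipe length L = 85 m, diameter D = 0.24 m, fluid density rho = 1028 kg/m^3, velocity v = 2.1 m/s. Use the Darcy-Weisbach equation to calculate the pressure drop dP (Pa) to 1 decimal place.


dP = f * (L/D) * (rho*v^2/2)
dP = 0.012 * (85/0.24) * (1028*2.1^2/2)
L/D = 354.16666667
rho*v^2/2 = 1028*4.41/2 = 2266.74
dP = 0.012 * 354.16666667 * 2266.74
dP = 9633.6 Pa


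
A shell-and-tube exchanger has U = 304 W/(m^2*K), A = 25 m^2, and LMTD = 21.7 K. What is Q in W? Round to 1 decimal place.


Q = U * A * LMTD
Q = 304 * 25 * 21.7
Q = 164920.0 W


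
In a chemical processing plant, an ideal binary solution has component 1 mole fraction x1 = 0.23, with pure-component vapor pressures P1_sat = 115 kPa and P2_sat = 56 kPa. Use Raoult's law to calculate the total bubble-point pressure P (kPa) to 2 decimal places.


P = x1*P1_sat + x2*P2_sat
x2 = 1 - x1 = 1 - 0.23 = 0.77
P = 0.23*115 + 0.77*56
P = 26.45 + 43.12
P = 69.57 kPa


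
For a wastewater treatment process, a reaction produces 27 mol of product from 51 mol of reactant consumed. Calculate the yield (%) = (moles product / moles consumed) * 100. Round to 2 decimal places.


Yield = (moles product / moles consumed) * 100%
Yield = (27 / 51) * 100
Yield = 0.5294 * 100
Yield = 52.94%


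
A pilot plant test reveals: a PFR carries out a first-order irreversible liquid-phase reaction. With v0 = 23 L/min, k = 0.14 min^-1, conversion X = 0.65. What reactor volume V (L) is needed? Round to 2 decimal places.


V = (v0/k) * ln(1/(1-X))
V = (23/0.14) * ln(1/(1-0.65))
V = 164.285714 * ln(2.857143)
V = 164.285714 * 1.049822
V = 172.47 L


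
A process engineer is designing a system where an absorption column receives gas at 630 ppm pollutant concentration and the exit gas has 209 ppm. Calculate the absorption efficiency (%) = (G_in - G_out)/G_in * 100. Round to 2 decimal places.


Efficiency = (G_in - G_out) / G_in * 100%
Efficiency = (630 - 209) / 630 * 100
Efficiency = 421 / 630 * 100
Efficiency = 66.83%


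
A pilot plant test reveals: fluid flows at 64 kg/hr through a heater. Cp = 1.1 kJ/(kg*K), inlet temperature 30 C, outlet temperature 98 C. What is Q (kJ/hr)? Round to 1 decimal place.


Q = m_dot * Cp * (T2 - T1)
Q = 64 * 1.1 * (98 - 30)
Q = 64 * 1.1 * 68
Q = 4787.2 kJ/hr


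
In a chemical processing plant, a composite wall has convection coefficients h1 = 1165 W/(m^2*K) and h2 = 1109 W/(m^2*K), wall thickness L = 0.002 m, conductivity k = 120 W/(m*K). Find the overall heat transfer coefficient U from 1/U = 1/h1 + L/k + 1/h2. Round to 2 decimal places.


1/U = 1/h1 + L/k + 1/h2
1/U = 1/1165 + 0.002/120 + 1/1109
1/U = 0.0008583691 + 1.66667e-05 + 0.0009017133
1/U = 0.0017767491
U = 562.83 W/(m^2*K)


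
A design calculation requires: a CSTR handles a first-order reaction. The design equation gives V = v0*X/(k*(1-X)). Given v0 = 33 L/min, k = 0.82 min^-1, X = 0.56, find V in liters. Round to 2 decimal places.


V = v0 * X / (k * (1 - X))
V = 33 * 0.56 / (0.82 * (1 - 0.56))
V = 18.48 / (0.82 * 0.44)
V = 18.48 / 0.3608
V = 51.22 L


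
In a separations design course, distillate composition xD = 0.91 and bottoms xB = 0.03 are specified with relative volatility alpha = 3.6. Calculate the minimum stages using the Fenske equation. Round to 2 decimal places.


N_min = ln((xD*(1-xB))/(xB*(1-xD))) / ln(alpha)
Numerator inside ln: 0.8827 / 0.0027 = 326.925926
ln(326.925926) = 5.789734
ln(alpha) = ln(3.6) = 1.280934
N_min = 5.789734 / 1.280934 = 4.52


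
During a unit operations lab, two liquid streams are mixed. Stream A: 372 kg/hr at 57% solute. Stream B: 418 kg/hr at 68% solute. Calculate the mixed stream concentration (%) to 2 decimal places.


Mass balance on solute: F1*x1 + F2*x2 = F3*x3
F3 = F1 + F2 = 372 + 418 = 790 kg/hr
x3 = (F1*x1 + F2*x2)/F3
x3 = (372*0.57 + 418*0.68) / 790
x3 = 62.82%


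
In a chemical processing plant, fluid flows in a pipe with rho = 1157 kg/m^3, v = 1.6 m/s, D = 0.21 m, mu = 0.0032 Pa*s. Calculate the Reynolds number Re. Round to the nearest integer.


Re = rho * v * D / mu
Re = 1157 * 1.6 * 0.21 / 0.0032
Re = 388.752 / 0.0032
Re = 121485


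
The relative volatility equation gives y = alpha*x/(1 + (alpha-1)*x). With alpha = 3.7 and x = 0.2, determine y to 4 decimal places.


y = alpha*x / (1 + (alpha-1)*x)
y = 3.7*0.2 / (1 + (3.7-1)*0.2)
y = 0.74 / (1 + 0.54)
y = 0.74 / 1.54
y = 0.4805


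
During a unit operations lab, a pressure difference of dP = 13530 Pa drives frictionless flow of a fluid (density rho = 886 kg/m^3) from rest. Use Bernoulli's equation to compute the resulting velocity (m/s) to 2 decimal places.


v = sqrt(2*dP/rho)
v = sqrt(2*13530/886)
v = sqrt(30.541761)
v = 5.53 m/s


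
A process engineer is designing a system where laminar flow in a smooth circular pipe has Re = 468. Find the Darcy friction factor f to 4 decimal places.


f = 64 / Re
f = 64 / 468
f = 0.1368


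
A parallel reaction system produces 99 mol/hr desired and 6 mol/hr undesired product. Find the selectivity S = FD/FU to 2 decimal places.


S = desired product rate / undesired product rate
S = 99 / 6
S = 16.50


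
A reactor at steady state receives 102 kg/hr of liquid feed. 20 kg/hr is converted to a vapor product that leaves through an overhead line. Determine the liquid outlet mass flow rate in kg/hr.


Steady-state mass balance on the main outlet: F_out = F_in - F_removed
F_out = 102 - 20
F_out = 82 kg/hr


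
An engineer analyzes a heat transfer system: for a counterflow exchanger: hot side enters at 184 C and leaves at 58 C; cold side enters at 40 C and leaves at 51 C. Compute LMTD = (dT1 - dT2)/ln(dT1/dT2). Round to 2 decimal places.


dT1 = Th_in - Tc_out = 184 - 51 = 133
dT2 = Th_out - Tc_in = 58 - 40 = 18
LMTD = (dT1 - dT2) / ln(dT1/dT2)
LMTD = (133 - 18) / ln(133/18)
LMTD = 57.50 K


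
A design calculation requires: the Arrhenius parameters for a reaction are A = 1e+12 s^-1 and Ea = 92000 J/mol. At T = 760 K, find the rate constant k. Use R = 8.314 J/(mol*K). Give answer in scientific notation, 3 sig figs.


k = A * exp(-Ea/(R*T))
k = 1e+12 * exp(-92000 / (8.314 * 760))
k = 1e+12 * exp(-14.560095)
k = 4.75e+05


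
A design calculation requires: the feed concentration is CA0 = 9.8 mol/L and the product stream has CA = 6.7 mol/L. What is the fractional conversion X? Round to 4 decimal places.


X = (CA0 - CA) / CA0
X = (9.8 - 6.7) / 9.8
X = 3.1 / 9.8
X = 0.3163


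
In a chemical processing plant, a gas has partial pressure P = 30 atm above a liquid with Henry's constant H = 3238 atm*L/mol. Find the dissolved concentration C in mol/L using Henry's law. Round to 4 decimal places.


C = P / H
C = 30 / 3238
C = 0.0093 mol/L


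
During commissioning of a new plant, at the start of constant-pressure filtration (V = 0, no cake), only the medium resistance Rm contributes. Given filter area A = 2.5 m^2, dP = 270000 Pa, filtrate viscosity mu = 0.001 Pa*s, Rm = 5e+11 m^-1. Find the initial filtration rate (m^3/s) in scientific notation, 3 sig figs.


rate = A * dP / (mu * Rm)
rate = 2.5 * 270000 / (0.001 * 5e+11)
rate = 675000.0 / 5.000e+08
rate = 1.35e-03 m^3/s


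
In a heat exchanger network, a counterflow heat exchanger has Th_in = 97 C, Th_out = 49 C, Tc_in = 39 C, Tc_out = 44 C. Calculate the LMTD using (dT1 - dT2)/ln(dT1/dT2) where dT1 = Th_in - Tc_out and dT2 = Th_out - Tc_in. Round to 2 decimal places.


dT1 = Th_in - Tc_out = 97 - 44 = 53
dT2 = Th_out - Tc_in = 49 - 39 = 10
LMTD = (dT1 - dT2) / ln(dT1/dT2)
LMTD = (53 - 10) / ln(53/10)
LMTD = 25.78 K


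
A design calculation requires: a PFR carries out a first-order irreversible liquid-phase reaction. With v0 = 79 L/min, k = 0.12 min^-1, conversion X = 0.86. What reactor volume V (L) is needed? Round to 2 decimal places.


V = (v0/k) * ln(1/(1-X))
V = (79/0.12) * ln(1/(1-0.86))
V = 658.333333 * ln(7.142857)
V = 658.333333 * 1.966113
V = 1294.36 L


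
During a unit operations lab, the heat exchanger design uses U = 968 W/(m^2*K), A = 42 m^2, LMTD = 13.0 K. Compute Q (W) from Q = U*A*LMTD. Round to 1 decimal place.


Q = U * A * LMTD
Q = 968 * 42 * 13.0
Q = 528528.0 W


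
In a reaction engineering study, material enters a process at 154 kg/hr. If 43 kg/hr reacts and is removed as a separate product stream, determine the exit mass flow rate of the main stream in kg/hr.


Steady-state mass balance on the main outlet: F_out = F_in - F_removed
F_out = 154 - 43
F_out = 111 kg/hr


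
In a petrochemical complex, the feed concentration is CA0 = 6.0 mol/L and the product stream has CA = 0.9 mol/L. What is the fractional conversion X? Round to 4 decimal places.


X = (CA0 - CA) / CA0
X = (6.0 - 0.9) / 6.0
X = 5.1 / 6.0
X = 0.8500


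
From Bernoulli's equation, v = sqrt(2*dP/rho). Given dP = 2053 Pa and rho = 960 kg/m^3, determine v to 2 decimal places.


v = sqrt(2*dP/rho)
v = sqrt(2*2053/960)
v = sqrt(4.277083)
v = 2.07 m/s


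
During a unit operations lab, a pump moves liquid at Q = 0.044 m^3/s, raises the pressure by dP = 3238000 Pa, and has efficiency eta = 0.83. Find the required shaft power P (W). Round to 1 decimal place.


P = Q * dP / eta
P = 0.044 * 3238000 / 0.83
P = 142472.0 / 0.83
P = 171653.0 W


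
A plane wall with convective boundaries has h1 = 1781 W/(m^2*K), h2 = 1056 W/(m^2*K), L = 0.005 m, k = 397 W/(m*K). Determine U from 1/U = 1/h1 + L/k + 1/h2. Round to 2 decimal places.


1/U = 1/h1 + L/k + 1/h2
1/U = 1/1781 + 0.005/397 + 1/1056
1/U = 0.0005614823 + 1.25945e-05 + 0.0009469697
1/U = 0.0015210465
U = 657.44 W/(m^2*K)


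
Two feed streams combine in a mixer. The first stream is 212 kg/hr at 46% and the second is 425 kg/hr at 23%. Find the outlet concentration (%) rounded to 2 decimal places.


Mass balance on solute: F1*x1 + F2*x2 = F3*x3
F3 = F1 + F2 = 212 + 425 = 637 kg/hr
x3 = (F1*x1 + F2*x2)/F3
x3 = (212*0.46 + 425*0.23) / 637
x3 = 30.65%


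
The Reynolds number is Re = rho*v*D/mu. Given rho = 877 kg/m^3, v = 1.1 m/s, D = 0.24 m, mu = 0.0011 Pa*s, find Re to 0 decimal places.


Re = rho * v * D / mu
Re = 877 * 1.1 * 0.24 / 0.0011
Re = 231.528 / 0.0011
Re = 210480


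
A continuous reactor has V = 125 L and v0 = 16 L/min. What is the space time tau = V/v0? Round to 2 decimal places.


tau = V / v0
tau = 125 / 16
tau = 7.81 min


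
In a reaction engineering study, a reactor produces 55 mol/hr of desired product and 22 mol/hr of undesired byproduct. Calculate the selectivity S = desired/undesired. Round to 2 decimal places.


S = desired product rate / undesired product rate
S = 55 / 22
S = 2.50


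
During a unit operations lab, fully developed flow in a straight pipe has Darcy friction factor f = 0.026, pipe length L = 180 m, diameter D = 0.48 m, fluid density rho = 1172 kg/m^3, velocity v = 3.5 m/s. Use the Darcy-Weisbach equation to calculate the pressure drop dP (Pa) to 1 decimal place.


dP = f * (L/D) * (rho*v^2/2)
dP = 0.026 * (180/0.48) * (1172*3.5^2/2)
L/D = 375.0
rho*v^2/2 = 1172*12.25/2 = 7178.5
dP = 0.026 * 375.0 * 7178.5
dP = 69990.4 Pa


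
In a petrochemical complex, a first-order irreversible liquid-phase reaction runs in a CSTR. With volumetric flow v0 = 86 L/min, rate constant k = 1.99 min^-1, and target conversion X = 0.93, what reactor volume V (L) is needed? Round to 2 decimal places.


V = v0 * X / (k * (1 - X))
V = 86 * 0.93 / (1.99 * (1 - 0.93))
V = 79.98 / (1.99 * 0.07)
V = 79.98 / 0.1393
V = 574.16 L


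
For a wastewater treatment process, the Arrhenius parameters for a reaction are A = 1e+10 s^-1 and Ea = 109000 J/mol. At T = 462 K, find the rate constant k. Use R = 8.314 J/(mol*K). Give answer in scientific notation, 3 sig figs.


k = A * exp(-Ea/(R*T))
k = 1e+10 * exp(-109000 / (8.314 * 462))
k = 1e+10 * exp(-28.377524)
k = 4.74e-03


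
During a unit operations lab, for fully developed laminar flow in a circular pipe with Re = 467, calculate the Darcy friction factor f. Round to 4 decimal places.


f = 64 / Re
f = 64 / 467
f = 0.1370


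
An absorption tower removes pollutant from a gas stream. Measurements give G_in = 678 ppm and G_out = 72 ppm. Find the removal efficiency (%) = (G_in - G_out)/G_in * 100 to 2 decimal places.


Efficiency = (G_in - G_out) / G_in * 100%
Efficiency = (678 - 72) / 678 * 100
Efficiency = 606 / 678 * 100
Efficiency = 89.38%


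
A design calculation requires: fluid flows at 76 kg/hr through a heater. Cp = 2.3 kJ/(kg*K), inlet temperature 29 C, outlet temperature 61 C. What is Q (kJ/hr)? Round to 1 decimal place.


Q = m_dot * Cp * (T2 - T1)
Q = 76 * 2.3 * (61 - 29)
Q = 76 * 2.3 * 32
Q = 5593.6 kJ/hr


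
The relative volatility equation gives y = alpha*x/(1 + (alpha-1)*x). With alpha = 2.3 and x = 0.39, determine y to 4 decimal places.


y = alpha*x / (1 + (alpha-1)*x)
y = 2.3*0.39 / (1 + (2.3-1)*0.39)
y = 0.897 / (1 + 0.507)
y = 0.897 / 1.507
y = 0.5952


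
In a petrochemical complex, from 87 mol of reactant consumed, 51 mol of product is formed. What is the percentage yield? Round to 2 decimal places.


Yield = (moles product / moles consumed) * 100%
Yield = (51 / 87) * 100
Yield = 0.5862 * 100
Yield = 58.62%


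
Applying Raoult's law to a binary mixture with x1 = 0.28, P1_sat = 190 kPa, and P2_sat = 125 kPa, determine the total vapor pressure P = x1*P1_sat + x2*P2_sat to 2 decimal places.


P = x1*P1_sat + x2*P2_sat
x2 = 1 - x1 = 1 - 0.28 = 0.72
P = 0.28*190 + 0.72*125
P = 53.2 + 90.0
P = 143.20 kPa


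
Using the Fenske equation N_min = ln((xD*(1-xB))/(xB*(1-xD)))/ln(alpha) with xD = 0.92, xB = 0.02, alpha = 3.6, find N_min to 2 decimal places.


N_min = ln((xD*(1-xB))/(xB*(1-xD))) / ln(alpha)
Numerator inside ln: 0.9016 / 0.0016 = 563.5
ln(563.5) = 6.334167
ln(alpha) = ln(3.6) = 1.280934
N_min = 6.334167 / 1.280934 = 4.94


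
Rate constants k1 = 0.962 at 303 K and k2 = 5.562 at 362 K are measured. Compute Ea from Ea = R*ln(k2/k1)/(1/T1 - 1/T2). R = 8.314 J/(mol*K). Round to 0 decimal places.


Ea = R * ln(k2/k1) / (1/T1 - 1/T2)
ln(k2/k1) = ln(5.562/0.962) = 1.7546986
1/T1 - 1/T2 = 1/303 - 1/362 = 0.000537899094
Ea = 8.314 * 1.7546986 / 0.000537899094
Ea = 27121 J/mol


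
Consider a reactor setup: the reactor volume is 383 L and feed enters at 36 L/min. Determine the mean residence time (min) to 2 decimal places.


tau = V / v0
tau = 383 / 36
tau = 10.64 min


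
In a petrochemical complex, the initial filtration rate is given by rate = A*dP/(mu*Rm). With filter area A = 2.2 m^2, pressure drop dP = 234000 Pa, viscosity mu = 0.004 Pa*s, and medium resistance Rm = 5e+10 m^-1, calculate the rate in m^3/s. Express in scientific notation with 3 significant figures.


rate = A * dP / (mu * Rm)
rate = 2.2 * 234000 / (0.004 * 5e+10)
rate = 514800.0 / 2.000e+08
rate = 2.57e-03 m^3/s


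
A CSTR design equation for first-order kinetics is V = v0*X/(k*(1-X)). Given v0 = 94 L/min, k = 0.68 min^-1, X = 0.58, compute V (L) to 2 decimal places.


V = v0 * X / (k * (1 - X))
V = 94 * 0.58 / (0.68 * (1 - 0.58))
V = 54.52 / (0.68 * 0.42)
V = 54.52 / 0.2856
V = 190.90 L


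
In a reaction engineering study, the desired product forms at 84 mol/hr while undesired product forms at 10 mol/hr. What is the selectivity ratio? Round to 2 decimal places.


S = desired product rate / undesired product rate
S = 84 / 10
S = 8.40


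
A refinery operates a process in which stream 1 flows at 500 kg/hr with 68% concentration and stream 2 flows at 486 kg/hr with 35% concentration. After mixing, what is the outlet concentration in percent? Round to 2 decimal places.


Mass balance on solute: F1*x1 + F2*x2 = F3*x3
F3 = F1 + F2 = 500 + 486 = 986 kg/hr
x3 = (F1*x1 + F2*x2)/F3
x3 = (500*0.68 + 486*0.35) / 986
x3 = 51.73%


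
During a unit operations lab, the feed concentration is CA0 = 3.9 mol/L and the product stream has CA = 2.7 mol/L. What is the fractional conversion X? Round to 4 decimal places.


X = (CA0 - CA) / CA0
X = (3.9 - 2.7) / 3.9
X = 1.2 / 3.9
X = 0.3077


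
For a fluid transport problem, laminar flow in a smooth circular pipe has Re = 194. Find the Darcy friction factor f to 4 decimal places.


f = 64 / Re
f = 64 / 194
f = 0.3299


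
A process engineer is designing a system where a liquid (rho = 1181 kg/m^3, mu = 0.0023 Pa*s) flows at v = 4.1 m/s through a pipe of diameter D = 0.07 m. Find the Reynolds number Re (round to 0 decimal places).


Re = rho * v * D / mu
Re = 1181 * 4.1 * 0.07 / 0.0023
Re = 338.947 / 0.0023
Re = 147368


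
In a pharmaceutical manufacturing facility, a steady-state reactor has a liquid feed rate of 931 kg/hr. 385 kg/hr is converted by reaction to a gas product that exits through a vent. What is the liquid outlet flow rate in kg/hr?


Steady-state mass balance on the main outlet: F_out = F_in - F_removed
F_out = 931 - 385
F_out = 546 kg/hr


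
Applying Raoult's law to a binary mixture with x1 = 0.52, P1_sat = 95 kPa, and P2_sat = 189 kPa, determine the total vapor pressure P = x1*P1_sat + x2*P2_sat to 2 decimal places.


P = x1*P1_sat + x2*P2_sat
x2 = 1 - x1 = 1 - 0.52 = 0.48
P = 0.52*95 + 0.48*189
P = 49.4 + 90.72
P = 140.12 kPa


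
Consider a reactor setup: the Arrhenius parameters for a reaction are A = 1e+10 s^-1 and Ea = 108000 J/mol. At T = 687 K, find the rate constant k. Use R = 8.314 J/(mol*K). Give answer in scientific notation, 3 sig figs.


k = A * exp(-Ea/(R*T))
k = 1e+10 * exp(-108000 / (8.314 * 687))
k = 1e+10 * exp(-18.908497)
k = 6.14e+01


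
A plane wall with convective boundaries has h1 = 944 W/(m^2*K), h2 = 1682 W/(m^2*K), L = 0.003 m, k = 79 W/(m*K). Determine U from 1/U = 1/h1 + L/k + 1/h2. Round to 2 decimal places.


1/U = 1/h1 + L/k + 1/h2
1/U = 1/944 + 0.003/79 + 1/1682
1/U = 0.001059322 + 3.79747e-05 + 0.0005945303
1/U = 0.001691827
U = 591.08 W/(m^2*K)


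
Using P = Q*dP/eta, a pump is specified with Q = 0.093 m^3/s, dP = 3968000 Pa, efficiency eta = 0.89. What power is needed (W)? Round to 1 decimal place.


P = Q * dP / eta
P = 0.093 * 3968000 / 0.89
P = 369024.0 / 0.89
P = 414633.7 W
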